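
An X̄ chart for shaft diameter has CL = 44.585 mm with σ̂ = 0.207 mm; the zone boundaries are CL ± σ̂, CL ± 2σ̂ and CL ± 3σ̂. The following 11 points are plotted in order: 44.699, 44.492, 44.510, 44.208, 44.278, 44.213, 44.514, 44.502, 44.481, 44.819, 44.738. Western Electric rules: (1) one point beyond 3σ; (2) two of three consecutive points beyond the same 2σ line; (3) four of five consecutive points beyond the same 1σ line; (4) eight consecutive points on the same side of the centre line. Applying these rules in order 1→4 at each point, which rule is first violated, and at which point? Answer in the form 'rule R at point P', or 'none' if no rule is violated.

Zone of each point (C = within 1σ̂, B = 1σ̂–2σ̂, A = 2σ̂–3σ̂, * = beyond 3σ̂; sign = side of CL): 1:+C, 2:-C, 3:-C, 4:-B, 5:-B, 6:-B, 7:-C, 8:-C, 9:-C, 10:+B, 11:+C
Rule 4 (eight consecutive points on the same side of the centre line) is satisfied at point 9.

rule 4 at point 9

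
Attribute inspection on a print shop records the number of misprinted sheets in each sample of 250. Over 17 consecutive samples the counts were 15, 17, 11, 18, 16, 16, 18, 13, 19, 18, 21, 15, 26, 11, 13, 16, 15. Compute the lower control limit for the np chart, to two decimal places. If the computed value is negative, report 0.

4.62

p̄ = Σdᵢ / (k·n) = 278 / (17 × 250) = 0.06541
LCL = np̄ − 3·√(np̄(1−p̄)) = 16.3529 − 3 × 3.9094 = 4.6248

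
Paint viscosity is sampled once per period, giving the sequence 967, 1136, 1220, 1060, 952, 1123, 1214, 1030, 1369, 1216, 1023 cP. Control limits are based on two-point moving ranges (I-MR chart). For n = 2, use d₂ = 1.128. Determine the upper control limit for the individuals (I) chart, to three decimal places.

X̄ = (967 + 1136 + 1220 + 1060 + 952 + 1123 + 1214 + 1030 + 1369 + 1216 + 1023) / 11 = 1119.0909
Moving ranges: 169, 84, 160, 108, 171, 91, 184, 339, 153, 193; M̄R̄ = 1652.0000 / 10 = 165.2000
UCL = X̄ + 3·M̄R̄/d₂ = 1119.0909 + 3 × 165.2000 / 1.128 = 1558.4526

1558.453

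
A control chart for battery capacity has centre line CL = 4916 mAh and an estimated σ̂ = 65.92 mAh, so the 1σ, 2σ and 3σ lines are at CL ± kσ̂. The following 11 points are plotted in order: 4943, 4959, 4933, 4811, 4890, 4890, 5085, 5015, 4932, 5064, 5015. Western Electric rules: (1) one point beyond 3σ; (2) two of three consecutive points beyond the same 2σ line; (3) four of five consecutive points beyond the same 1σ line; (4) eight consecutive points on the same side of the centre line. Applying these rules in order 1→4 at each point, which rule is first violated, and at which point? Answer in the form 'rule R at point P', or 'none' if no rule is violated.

Zone of each point (C = within 1σ̂, B = 1σ̂–2σ̂, A = 2σ̂–3σ̂, * = beyond 3σ̂; sign = side of CL): 1:+C, 2:+C, 3:+C, 4:-B, 5:-C, 6:-C, 7:+A, 8:+B, 9:+C, 10:+A, 11:+B
Rule 3 (four of five consecutive points beyond the same 1σ limit) is satisfied at point 11.

rule 3 at point 11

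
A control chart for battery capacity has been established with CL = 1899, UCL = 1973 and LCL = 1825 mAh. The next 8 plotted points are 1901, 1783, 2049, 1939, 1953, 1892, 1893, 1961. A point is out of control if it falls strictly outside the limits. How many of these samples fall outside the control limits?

2

Compare each point to [1825, 1973]: sample 2 = 1783 < LCL; sample 3 = 2049 > UCL.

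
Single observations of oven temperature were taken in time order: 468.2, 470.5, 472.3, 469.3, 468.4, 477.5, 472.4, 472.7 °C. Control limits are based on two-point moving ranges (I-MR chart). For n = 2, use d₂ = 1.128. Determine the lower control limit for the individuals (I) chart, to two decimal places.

462.86

X̄ = (468.2 + 470.5 + 472.3 + 469.3 + 468.4 + 477.5 + 472.4 + 472.7) / 8 = 471.4125
Moving ranges: 2.3, 1.8, 3.0, 0.9, 9.1, 5.1, 0.3; M̄R̄ = 22.5000 / 7 = 3.2143
LCL = X̄ − 3·M̄R̄/d₂ = 471.4125 − 3 × 3.2143 / 1.128 = 462.8639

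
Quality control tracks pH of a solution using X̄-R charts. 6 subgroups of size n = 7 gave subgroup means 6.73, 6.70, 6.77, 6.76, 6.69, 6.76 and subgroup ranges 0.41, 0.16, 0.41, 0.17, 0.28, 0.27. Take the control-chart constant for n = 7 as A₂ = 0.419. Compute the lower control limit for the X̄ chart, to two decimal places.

6.62

X̄̄ = (6.73 + 6.70 + 6.77 + 6.76 + 6.69 + 6.76) / 6 = 40.4100 / 6 = 6.7350
R̄ = (0.41 + 0.16 + 0.41 + 0.17 + 0.28 + 0.27) / 6 = 1.7000 / 6 = 0.2833
LCL = X̄̄ − A₂·R̄ = 6.7350 − 0.419 × 0.2833 = 6.6163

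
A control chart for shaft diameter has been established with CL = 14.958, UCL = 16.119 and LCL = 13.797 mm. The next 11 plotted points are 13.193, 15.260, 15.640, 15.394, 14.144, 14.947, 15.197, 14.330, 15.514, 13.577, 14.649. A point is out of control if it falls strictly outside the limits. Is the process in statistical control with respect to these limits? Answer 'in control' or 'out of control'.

Compare each point to [13.797, 16.119]: sample 1 = 13.193 < LCL; sample 10 = 13.577 < LCL.

out of control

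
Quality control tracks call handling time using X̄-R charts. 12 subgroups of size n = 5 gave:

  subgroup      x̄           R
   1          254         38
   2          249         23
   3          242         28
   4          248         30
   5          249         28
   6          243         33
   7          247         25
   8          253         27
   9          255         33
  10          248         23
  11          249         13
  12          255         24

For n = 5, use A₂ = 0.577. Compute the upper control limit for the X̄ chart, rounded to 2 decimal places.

264.96

X̄̄ = (254 + 249 + 242 + 248 + 249 + 243 + 247 + 253 + 255 + 248 + 249 + 255) / 12 = 2992.0000 / 12 = 249.3333
R̄ = (38 + 23 + 28 + 30 + 28 + 33 + 25 + 27 + 33 + 23 + 13 + 24) / 12 = 325.0000 / 12 = 27.0833
UCL = X̄̄ + A₂·R̄ = 249.3333 + 0.577 × 27.0833 = 264.9604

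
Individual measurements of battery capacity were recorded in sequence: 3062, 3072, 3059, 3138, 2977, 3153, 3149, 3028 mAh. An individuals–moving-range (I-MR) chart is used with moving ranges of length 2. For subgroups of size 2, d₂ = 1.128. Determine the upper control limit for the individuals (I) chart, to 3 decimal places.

3294.036

X̄ = (3062 + 3072 + 3059 + 3138 + 2977 + 3153 + 3149 + 3028) / 8 = 3079.7500
Moving ranges: 10, 13, 79, 161, 176, 4, 121; M̄R̄ = 564.0000 / 7 = 80.5714
UCL = X̄ + 3·M̄R̄/d₂ = 3079.7500 + 3 × 80.5714 / 1.128 = 3294.0357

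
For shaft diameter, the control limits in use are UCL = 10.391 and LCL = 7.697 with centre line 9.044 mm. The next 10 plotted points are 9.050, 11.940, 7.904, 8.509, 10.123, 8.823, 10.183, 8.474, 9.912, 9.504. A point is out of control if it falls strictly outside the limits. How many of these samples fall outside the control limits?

Compare each point to [7.697, 10.391]: sample 2 = 11.940 > UCL.

1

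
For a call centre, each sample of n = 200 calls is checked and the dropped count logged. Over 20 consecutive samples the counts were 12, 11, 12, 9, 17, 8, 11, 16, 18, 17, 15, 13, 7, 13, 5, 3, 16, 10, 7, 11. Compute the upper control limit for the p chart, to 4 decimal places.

0.1072

p̄ = Σdᵢ / (k·n) = 231 / (20 × 200) = 0.05775
UCL = p̄ + 3·√(p̄(1−p̄)/n) = 0.05775 + 3 × √(0.05775×0.94225/200) = 0.05775 + 3 × 0.01649 = 0.10723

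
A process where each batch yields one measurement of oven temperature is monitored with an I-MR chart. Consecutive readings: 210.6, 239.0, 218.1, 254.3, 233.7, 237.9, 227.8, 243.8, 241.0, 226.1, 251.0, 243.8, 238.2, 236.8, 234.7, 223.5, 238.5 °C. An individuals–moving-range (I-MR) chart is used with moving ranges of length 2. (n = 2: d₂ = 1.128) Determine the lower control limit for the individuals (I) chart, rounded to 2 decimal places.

X̄ = (210.6 + 239.0 + 218.1 + 254.3 + 233.7 + 237.9 + 227.8 + 243.8 + 241.0 + 226.1 + 251.0 + 243.8 + 238.2 + 236.8 + 234.7 + 223.5 + 238.5) / 17 = 235.2235
Moving ranges: 28.4, 20.9, 36.2, 20.6, 4.2, 10.1, 16.0, 2.8, 14.9, 24.9, 7.2, 5.6, 1.4, 2.1, 11.2, 15.0; M̄R̄ = 221.5000 / 16 = 13.8438
LCL = X̄ − 3·M̄R̄/d₂ = 235.2235 − 3 × 13.8438 / 1.128 = 198.4050

198.41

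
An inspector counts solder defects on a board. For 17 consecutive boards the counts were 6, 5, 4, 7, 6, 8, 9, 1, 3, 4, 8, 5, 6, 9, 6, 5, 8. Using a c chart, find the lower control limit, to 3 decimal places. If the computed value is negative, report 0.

0.000

c̄ = (6 + 5 + 4 + 7 + 6 + 8 + 9 + 1 + 3 + 4 + 8 + 5 + 6 + 9 + 6 + 5 + 8) / 17 = 100 / 17 = 5.8824
LCL = c̄ − 3√c̄ = 5.8824 − 3 × 2.4254 = -1.3937 → 0 (cannot be negative)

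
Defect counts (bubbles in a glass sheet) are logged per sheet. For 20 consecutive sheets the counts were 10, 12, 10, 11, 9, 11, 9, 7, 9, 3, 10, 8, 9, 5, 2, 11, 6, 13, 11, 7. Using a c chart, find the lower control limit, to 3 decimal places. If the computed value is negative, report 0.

c̄ = (10 + 12 + 10 + 11 + 9 + 11 + 9 + 7 + 9 + 3 + 10 + 8 + 9 + 5 + 2 + 11 + 6 + 13 + 11 + 7) / 20 = 173 / 20 = 8.6500
LCL = c̄ − 3√c̄ = 8.6500 − 3 × 2.9411 = -0.1733 → 0 (cannot be negative)

0.000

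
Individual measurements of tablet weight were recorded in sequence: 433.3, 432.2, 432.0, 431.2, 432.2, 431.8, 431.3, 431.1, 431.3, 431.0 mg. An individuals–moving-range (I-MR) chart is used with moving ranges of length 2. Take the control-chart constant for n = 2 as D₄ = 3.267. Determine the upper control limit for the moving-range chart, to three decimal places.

Moving ranges: 1.1, 0.2, 0.8, 1.0, 0.4, 0.5, 0.2, 0.2, 0.3; M̄R̄ = 4.7000 / 9 = 0.5222
UCL_MR = D₄·M̄R̄ = 3.267 × 0.5222 = 1.7061

1.706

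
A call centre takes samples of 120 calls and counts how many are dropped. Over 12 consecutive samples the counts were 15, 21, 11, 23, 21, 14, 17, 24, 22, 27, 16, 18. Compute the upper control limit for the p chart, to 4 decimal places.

p̄ = Σdᵢ / (k·n) = 229 / (12 × 120) = 0.15903
UCL = p̄ + 3·√(p̄(1−p̄)/n) = 0.15903 + 3 × √(0.15903×0.84097/120) = 0.15903 + 3 × 0.03338 = 0.25918

0.2592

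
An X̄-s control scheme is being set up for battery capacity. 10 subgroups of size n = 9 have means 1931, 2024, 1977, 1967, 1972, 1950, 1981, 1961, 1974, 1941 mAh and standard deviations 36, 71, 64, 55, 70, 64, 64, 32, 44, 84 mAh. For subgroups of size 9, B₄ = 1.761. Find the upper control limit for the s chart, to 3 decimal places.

102.842

s̄ = (36 + 71 + 64 + 55 + 70 + 64 + 64 + 32 + 44 + 84) / 10 = 58.4000
UCL_s = B₄·s̄ = 1.761 × 58.4000 = 102.8424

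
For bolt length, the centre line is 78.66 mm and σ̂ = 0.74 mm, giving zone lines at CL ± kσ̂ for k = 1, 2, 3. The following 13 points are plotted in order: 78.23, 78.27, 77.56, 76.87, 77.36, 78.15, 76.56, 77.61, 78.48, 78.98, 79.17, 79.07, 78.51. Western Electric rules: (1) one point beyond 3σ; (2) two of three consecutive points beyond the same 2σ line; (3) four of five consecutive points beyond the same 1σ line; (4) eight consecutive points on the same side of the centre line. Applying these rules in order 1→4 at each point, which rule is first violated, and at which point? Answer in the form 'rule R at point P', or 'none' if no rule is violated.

rule 3 at point 7

Zone of each point (C = within 1σ̂, B = 1σ̂–2σ̂, A = 2σ̂–3σ̂, * = beyond 3σ̂; sign = side of CL): 1:-C, 2:-C, 3:-B, 4:-A, 5:-B, 6:-C, 7:-A, 8:-B, 9:-C, 10:+C, 11:+C, 12:+C, 13:-C
Rule 3 (four of five consecutive points beyond the same 1σ limit) is satisfied at point 7.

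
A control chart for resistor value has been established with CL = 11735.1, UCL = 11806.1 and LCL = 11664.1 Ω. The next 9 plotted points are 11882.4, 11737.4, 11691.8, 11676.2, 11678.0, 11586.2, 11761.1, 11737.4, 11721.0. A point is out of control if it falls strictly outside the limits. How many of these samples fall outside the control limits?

2

Compare each point to [11664.1, 11806.1]: sample 1 = 11882.4 > UCL; sample 6 = 11586.2 < LCL.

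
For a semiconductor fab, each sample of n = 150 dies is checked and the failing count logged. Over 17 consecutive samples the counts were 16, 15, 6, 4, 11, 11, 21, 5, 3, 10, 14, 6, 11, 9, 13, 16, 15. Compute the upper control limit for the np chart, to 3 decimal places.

20.496

p̄ = Σdᵢ / (k·n) = 186 / (17 × 150) = 0.07294
UCL = np̄ + 3·√(np̄(1−p̄)) = 10.9412 + 3 × √(10.9412×0.92706) = 10.9412 + 3 × 3.1848 = 20.4957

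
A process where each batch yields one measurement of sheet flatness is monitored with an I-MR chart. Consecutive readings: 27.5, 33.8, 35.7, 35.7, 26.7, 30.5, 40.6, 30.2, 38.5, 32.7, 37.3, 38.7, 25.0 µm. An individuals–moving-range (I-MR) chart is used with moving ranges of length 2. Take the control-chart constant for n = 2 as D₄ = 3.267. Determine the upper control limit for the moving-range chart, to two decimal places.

20.50

Moving ranges: 6.3, 1.9, 0.0, 9.0, 3.8, 10.1, 10.4, 8.3, 5.8, 4.6, 1.4, 13.7; M̄R̄ = 75.3000 / 12 = 6.2750
UCL_MR = D₄·M̄R̄ = 3.267 × 6.2750 = 20.5004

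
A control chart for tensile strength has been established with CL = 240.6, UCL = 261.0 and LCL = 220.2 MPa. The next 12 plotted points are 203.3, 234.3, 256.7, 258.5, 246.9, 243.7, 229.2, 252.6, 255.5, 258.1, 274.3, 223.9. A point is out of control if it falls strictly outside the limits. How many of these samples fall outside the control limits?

2

Compare each point to [220.2, 261.0]: sample 1 = 203.3 < LCL; sample 11 = 274.3 > UCL.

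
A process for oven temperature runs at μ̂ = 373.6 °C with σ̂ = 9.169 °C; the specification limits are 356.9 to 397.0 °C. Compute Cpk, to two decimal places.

0.61

Cpu = (USL − μ̂) / (3σ̂) = (397.0 − 373.6) / (3 × 9.169) = 0.8507; Cpl = (μ̂ − LSL) / (3σ̂) = (373.6 − 356.9) / (3 × 9.169) = 0.6071; Cpk = min(Cpu, Cpl) = 0.6071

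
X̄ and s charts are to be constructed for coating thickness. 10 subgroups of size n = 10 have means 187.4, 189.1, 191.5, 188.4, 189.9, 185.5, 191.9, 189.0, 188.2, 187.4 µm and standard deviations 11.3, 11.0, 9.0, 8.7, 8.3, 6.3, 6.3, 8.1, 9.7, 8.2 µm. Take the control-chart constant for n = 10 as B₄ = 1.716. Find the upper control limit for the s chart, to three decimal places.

s̄ = (11.3 + 11.0 + 9.0 + 8.7 + 8.3 + 6.3 + 6.3 + 8.1 + 9.7 + 8.2) / 10 = 8.6900
UCL_s = B₄·s̄ = 1.716 × 8.6900 = 14.9120

14.912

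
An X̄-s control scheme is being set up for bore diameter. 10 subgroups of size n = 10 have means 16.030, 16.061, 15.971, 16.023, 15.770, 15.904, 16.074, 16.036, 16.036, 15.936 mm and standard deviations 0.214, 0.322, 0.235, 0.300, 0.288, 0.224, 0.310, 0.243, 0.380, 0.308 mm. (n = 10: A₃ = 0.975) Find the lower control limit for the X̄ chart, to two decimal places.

15.71

X̄̄ = (16.030 + 16.061 + 15.971 + 16.023 + 15.770 + 15.904 + 16.074 + 16.036 + 16.036 + 15.936) / 10 = 15.9841
s̄ = (0.214 + 0.322 + 0.235 + 0.300 + 0.288 + 0.224 + 0.310 + 0.243 + 0.380 + 0.308) / 10 = 0.2824
LCL = X̄̄ − A₃·s̄ = 15.9841 − 0.975 × 0.2824 = 15.7088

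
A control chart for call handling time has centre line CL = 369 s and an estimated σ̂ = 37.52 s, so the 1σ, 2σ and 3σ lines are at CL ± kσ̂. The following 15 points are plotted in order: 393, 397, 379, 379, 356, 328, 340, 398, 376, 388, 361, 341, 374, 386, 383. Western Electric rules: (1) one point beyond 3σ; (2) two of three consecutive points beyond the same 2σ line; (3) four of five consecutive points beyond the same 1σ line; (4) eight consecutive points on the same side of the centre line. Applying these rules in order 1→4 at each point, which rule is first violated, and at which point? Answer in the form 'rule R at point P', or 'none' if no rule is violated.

none

Zone of each point (C = within 1σ̂, B = 1σ̂–2σ̂, A = 2σ̂–3σ̂, * = beyond 3σ̂; sign = side of CL): 1:+C, 2:+C, 3:+C, 4:+C, 5:-C, 6:-B, 7:-C, 8:+C, 9:+C, 10:+C, 11:-C, 12:-C, 13:+C, 14:+C, 15:+C
No rule fires across all 15 points.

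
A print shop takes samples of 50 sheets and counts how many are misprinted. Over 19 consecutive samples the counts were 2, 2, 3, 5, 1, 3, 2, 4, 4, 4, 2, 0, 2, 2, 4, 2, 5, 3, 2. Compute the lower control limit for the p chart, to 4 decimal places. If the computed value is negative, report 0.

p̄ = Σdᵢ / (k·n) = 52 / (19 × 50) = 0.05474
LCL = p̄ − 3·√(p̄(1−p̄)/n) = 0.05474 − 3 × 0.03217 = -0.04177 → 0 (negative, so LCL = 0)

0.0000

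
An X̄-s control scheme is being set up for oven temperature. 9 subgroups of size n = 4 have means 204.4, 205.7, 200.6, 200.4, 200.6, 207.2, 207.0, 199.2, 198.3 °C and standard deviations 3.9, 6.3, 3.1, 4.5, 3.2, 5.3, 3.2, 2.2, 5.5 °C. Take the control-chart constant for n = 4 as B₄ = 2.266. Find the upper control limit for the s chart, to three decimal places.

9.366

s̄ = (3.9 + 6.3 + 3.1 + 4.5 + 3.2 + 5.3 + 3.2 + 2.2 + 5.5) / 9 = 4.1333
UCL_s = B₄·s̄ = 2.266 × 4.1333 = 9.3661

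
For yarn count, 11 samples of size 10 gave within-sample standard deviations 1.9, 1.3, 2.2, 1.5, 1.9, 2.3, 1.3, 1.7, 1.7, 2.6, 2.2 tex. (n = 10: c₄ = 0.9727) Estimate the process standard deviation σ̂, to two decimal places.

s̄ = (1.9 + 1.3 + 2.2 + 1.5 + 1.9 + 2.3 + 1.3 + 1.7 + 1.7 + 2.6 + 2.2) / 11 = 1.8727
σ̂ = s̄ / c₄ = 1.8727 / 0.9727 = 1.9253

1.93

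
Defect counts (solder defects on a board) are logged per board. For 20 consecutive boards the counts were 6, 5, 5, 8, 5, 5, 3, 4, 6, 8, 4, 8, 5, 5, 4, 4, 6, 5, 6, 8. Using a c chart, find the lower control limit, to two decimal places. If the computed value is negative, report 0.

0.00

c̄ = (6 + 5 + 5 + 8 + 5 + 5 + 3 + 4 + 6 + 8 + 4 + 8 + 5 + 5 + 4 + 4 + 6 + 5 + 6 + 8) / 20 = 110 / 20 = 5.5000
LCL = c̄ − 3√c̄ = 5.5000 − 3 × 2.3452 = -1.5356 → 0 (cannot be negative)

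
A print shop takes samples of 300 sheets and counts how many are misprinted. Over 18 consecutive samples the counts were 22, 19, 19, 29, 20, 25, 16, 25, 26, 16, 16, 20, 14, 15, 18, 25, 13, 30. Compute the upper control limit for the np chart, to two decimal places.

p̄ = Σdᵢ / (k·n) = 368 / (18 × 300) = 0.06815
UCL = np̄ + 3·√(np̄(1−p̄)) = 20.4444 + 3 × √(20.4444×0.93185) = 20.4444 + 3 × 4.3648 = 33.5387

33.54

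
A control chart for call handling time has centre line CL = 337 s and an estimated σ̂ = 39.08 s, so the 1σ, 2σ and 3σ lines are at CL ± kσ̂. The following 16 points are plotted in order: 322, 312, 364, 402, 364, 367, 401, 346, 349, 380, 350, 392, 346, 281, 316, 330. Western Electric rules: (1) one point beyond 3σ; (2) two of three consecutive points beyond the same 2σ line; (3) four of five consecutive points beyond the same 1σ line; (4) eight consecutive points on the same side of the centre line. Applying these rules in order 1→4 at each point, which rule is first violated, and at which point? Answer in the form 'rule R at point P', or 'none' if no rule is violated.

Zone of each point (C = within 1σ̂, B = 1σ̂–2σ̂, A = 2σ̂–3σ̂, * = beyond 3σ̂; sign = side of CL): 1:-C, 2:-C, 3:+C, 4:+B, 5:+C, 6:+C, 7:+B, 8:+C, 9:+C, 10:+B, 11:+C, 12:+B, 13:+C, 14:-B, 15:-C, 16:-C
Rule 4 (eight consecutive points on the same side of the centre line) is satisfied at point 10.

rule 4 at point 10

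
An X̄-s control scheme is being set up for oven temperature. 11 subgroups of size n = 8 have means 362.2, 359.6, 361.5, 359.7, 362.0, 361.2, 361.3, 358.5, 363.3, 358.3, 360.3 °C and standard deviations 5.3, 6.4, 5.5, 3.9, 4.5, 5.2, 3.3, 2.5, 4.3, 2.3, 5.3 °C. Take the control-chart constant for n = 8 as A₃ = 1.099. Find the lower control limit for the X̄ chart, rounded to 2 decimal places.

355.87

X̄̄ = (362.2 + 359.6 + 361.5 + 359.7 + 362.0 + 361.2 + 361.3 + 358.5 + 363.3 + 358.3 + 360.3) / 11 = 360.7182
s̄ = (5.3 + 6.4 + 5.5 + 3.9 + 4.5 + 5.2 + 3.3 + 2.5 + 4.3 + 2.3 + 5.3) / 11 = 4.4091
LCL = X̄̄ − A₃·s̄ = 360.7182 − 1.099 × 4.4091 = 355.8726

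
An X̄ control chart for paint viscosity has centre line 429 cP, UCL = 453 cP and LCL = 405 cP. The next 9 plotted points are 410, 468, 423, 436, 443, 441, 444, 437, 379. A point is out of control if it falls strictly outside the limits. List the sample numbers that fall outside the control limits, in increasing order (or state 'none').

Compare each point to [405, 453]: sample 2 = 468 > UCL; sample 9 = 379 < LCL.

2, 9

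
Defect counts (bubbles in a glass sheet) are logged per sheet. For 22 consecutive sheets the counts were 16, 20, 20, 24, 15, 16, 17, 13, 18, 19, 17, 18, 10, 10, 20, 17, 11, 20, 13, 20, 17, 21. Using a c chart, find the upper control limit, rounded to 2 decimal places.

29.25

c̄ = (16 + 20 + 20 + 24 + 15 + 16 + 17 + 13 + 18 + 19 + 17 + 18 + 10 + 10 + 20 + 17 + 11 + 20 + 13 + 20 + 17 + 21) / 22 = 372 / 22 = 16.9091
UCL = c̄ + 3√c̄ = 16.9091 + 3 × √16.9091 = 16.9091 + 3 × 4.1121 = 29.2453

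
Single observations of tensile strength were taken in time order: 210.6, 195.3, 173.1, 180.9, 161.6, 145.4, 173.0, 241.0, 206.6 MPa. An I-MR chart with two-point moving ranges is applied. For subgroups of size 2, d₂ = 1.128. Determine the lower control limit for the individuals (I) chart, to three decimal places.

X̄ = (210.6 + 195.3 + 173.1 + 180.9 + 161.6 + 145.4 + 173.0 + 241.0 + 206.6) / 9 = 187.5000
Moving ranges: 15.3, 22.2, 7.8, 19.3, 16.2, 27.6, 68.0, 34.4; M̄R̄ = 210.8000 / 8 = 26.3500
LCL = X̄ − 3·M̄R̄/d₂ = 187.5000 − 3 × 26.3500 / 1.128 = 117.4202

117.420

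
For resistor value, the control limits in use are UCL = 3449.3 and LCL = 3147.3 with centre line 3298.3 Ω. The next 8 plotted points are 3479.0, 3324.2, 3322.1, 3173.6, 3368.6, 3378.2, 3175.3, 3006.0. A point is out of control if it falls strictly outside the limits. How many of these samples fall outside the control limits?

Compare each point to [3147.3, 3449.3]: sample 1 = 3479.0 > UCL; sample 8 = 3006.0 < LCL.

2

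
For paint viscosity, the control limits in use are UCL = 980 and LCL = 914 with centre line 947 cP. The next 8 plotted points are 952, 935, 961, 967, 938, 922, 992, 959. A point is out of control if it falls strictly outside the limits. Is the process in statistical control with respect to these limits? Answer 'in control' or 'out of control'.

Compare each point to [914, 980]: sample 7 = 992 > UCL.

out of control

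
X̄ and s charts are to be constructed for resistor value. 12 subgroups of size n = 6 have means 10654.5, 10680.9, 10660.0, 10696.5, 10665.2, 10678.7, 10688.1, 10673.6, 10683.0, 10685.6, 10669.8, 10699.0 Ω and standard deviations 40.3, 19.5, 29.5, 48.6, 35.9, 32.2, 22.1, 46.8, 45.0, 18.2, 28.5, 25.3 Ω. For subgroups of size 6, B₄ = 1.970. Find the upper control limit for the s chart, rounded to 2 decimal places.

s̄ = (40.3 + 19.5 + 29.5 + 48.6 + 35.9 + 32.2 + 22.1 + 46.8 + 45.0 + 18.2 + 28.5 + 25.3) / 12 = 32.6583
UCL_s = B₄·s̄ = 1.970 × 32.6583 = 64.3369

64.34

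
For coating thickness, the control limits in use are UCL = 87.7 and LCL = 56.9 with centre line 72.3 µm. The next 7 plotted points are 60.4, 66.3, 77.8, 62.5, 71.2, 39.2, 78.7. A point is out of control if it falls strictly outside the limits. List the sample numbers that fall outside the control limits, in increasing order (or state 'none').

6

Compare each point to [56.9, 87.7]: sample 6 = 39.2 < LCL.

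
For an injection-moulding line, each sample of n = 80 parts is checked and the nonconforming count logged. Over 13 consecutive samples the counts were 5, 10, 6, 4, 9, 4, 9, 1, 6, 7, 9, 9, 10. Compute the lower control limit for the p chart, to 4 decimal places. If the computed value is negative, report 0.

0.0000

p̄ = Σdᵢ / (k·n) = 89 / (13 × 80) = 0.08558
LCL = p̄ − 3·√(p̄(1−p̄)/n) = 0.08558 − 3 × 0.03128 = -0.00825 → 0 (negative, so LCL = 0)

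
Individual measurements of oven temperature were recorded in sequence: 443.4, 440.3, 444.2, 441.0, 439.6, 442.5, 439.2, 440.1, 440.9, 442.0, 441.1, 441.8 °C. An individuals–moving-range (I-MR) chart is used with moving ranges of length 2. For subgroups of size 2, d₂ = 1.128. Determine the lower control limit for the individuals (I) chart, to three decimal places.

X̄ = (443.4 + 440.3 + 444.2 + 441.0 + 439.6 + 442.5 + 439.2 + 440.1 + 440.9 + 442.0 + 441.1 + 441.8) / 12 = 441.3417
Moving ranges: 3.1, 3.9, 3.2, 1.4, 2.9, 3.3, 0.9, 0.8, 1.1, 0.9, 0.7; M̄R̄ = 22.2000 / 11 = 2.0182
LCL = X̄ − 3·M̄R̄/d₂ = 441.3417 − 3 × 2.0182 / 1.128 = 435.9742

435.974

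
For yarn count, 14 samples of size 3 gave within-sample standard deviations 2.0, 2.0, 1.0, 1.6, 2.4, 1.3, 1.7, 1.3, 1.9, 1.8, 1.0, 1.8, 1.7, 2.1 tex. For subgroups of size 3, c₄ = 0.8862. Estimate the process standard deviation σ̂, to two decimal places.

s̄ = (2.0 + 2.0 + 1.0 + 1.6 + 2.4 + 1.3 + 1.7 + 1.3 + 1.9 + 1.8 + 1.0 + 1.8 + 1.7 + 2.1) / 14 = 1.6857
σ̂ = s̄ / c₄ = 1.6857 / 0.8862 = 1.9022

1.90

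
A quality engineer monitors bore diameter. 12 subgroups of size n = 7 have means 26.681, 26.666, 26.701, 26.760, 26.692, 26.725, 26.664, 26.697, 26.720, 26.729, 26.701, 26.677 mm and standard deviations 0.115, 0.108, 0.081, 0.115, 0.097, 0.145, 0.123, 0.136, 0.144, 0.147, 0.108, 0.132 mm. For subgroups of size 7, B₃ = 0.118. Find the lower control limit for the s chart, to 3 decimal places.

0.014

s̄ = (0.115 + 0.108 + 0.081 + 0.115 + 0.097 + 0.145 + 0.123 + 0.136 + 0.144 + 0.147 + 0.108 + 0.132) / 12 = 0.1209
LCL_s = B₃·s̄ = 0.118 × 0.1209 = 0.0143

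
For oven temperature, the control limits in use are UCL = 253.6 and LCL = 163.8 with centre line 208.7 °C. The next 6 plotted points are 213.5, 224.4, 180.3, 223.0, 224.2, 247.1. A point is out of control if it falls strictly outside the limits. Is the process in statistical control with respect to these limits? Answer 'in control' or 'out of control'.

All 6 points lie within [163.8, 253.6].

in control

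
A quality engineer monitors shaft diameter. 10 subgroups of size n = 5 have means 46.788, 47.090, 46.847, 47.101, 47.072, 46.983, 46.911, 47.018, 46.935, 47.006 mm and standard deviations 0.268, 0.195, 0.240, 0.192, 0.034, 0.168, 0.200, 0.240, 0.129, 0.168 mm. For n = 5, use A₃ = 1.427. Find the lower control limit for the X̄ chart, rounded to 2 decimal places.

46.71

X̄̄ = (46.788 + 47.090 + 46.847 + 47.101 + 47.072 + 46.983 + 46.911 + 47.018 + 46.935 + 47.006) / 10 = 46.9751
s̄ = (0.268 + 0.195 + 0.240 + 0.192 + 0.034 + 0.168 + 0.200 + 0.240 + 0.129 + 0.168) / 10 = 0.1834
LCL = X̄̄ − A₃·s̄ = 46.9751 − 1.427 × 0.1834 = 46.7134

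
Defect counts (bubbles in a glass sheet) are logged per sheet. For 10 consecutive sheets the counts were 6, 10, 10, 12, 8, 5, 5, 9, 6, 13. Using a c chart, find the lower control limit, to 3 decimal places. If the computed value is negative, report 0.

0.000

c̄ = (6 + 10 + 10 + 12 + 8 + 5 + 5 + 9 + 6 + 13) / 10 = 84 / 10 = 8.4000
LCL = c̄ − 3√c̄ = 8.4000 − 3 × 2.8983 = -0.2948 → 0 (cannot be negative)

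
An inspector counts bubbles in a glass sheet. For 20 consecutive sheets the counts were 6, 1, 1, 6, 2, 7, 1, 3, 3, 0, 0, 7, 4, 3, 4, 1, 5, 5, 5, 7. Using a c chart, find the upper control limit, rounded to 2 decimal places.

9.20

c̄ = (6 + 1 + 1 + 6 + 2 + 7 + 1 + 3 + 3 + 0 + 0 + 7 + 4 + 3 + 4 + 1 + 5 + 5 + 5 + 7) / 20 = 71 / 20 = 3.5500
UCL = c̄ + 3√c̄ = 3.5500 + 3 × √3.5500 = 3.5500 + 3 × 1.8841 = 9.2024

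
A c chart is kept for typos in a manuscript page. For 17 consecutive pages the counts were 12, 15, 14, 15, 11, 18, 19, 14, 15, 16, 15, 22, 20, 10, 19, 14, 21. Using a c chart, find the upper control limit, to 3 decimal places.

27.838

c̄ = (12 + 15 + 14 + 15 + 11 + 18 + 19 + 14 + 15 + 16 + 15 + 22 + 20 + 10 + 19 + 14 + 21) / 17 = 270 / 17 = 15.8824
UCL = c̄ + 3√c̄ = 15.8824 + 3 × √15.8824 = 15.8824 + 3 × 3.9853 = 27.8382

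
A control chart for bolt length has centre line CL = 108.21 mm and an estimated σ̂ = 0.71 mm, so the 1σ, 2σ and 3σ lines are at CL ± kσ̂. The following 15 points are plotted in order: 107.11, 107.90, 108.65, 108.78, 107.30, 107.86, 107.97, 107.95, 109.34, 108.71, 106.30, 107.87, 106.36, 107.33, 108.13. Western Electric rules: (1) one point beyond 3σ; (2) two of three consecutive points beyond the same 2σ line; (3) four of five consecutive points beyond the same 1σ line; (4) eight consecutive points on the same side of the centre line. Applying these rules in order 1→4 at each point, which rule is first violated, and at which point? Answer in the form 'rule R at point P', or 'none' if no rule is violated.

Zone of each point (C = within 1σ̂, B = 1σ̂–2σ̂, A = 2σ̂–3σ̂, * = beyond 3σ̂; sign = side of CL): 1:-B, 2:-C, 3:+C, 4:+C, 5:-B, 6:-C, 7:-C, 8:-C, 9:+B, 10:+C, 11:-A, 12:-C, 13:-A, 14:-B, 15:-C
Rule 2 (two of three consecutive points beyond the same 2σ limit) is satisfied at point 13.

rule 2 at point 13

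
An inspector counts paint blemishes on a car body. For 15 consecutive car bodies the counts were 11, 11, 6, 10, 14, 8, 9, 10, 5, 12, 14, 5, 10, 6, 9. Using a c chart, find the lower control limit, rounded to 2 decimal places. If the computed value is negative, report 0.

0.17

c̄ = (11 + 11 + 6 + 10 + 14 + 8 + 9 + 10 + 5 + 12 + 14 + 5 + 10 + 6 + 9) / 15 = 140 / 15 = 9.3333
LCL = c̄ − 3√c̄ = 9.3333 − 3 × 3.0551 = 0.1682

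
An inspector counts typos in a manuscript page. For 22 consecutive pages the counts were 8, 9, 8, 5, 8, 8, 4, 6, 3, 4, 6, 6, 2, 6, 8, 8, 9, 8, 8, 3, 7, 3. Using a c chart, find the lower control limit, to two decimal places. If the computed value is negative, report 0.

c̄ = (8 + 9 + 8 + 5 + 8 + 8 + 4 + 6 + 3 + 4 + 6 + 6 + 2 + 6 + 8 + 8 + 9 + 8 + 8 + 3 + 7 + 3) / 22 = 137 / 22 = 6.2273
LCL = c̄ − 3√c̄ = 6.2273 − 3 × 2.4955 = -1.2591 → 0 (cannot be negative)

0.00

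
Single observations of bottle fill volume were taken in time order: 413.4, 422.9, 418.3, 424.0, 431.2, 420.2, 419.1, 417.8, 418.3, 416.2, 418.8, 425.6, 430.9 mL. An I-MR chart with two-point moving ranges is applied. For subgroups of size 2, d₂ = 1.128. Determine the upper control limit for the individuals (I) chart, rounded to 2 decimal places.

434.07

X̄ = (413.4 + 422.9 + 418.3 + 424.0 + 431.2 + 420.2 + 419.1 + 417.8 + 418.3 + 416.2 + 418.8 + 425.6 + 430.9) / 13 = 421.2846
Moving ranges: 9.5, 4.6, 5.7, 7.2, 11.0, 1.1, 1.3, 0.5, 2.1, 2.6, 6.8, 5.3; M̄R̄ = 57.7000 / 12 = 4.8083
UCL = X̄ + 3·M̄R̄/d₂ = 421.2846 + 3 × 4.8083 / 1.128 = 434.0727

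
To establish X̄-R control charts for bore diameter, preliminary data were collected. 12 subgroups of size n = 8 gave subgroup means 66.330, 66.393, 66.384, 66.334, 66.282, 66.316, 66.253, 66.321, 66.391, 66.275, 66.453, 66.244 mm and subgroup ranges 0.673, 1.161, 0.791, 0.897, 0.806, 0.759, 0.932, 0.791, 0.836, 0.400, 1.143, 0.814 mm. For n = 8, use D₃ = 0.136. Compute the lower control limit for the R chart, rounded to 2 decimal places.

0.11

R̄ = (0.673 + 1.161 + 0.791 + 0.897 + 0.806 + 0.759 + 0.932 + 0.791 + 0.836 + 0.400 + 1.143 + 0.814) / 12 = 10.0030 / 12 = 0.8336
LCL_R = D₃·R̄ = 0.136 × 0.8336 = 0.1134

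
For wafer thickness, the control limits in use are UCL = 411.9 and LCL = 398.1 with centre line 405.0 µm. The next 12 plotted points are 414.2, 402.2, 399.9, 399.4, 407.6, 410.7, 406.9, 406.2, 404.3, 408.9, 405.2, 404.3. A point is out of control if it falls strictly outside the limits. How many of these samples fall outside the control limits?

1

Compare each point to [398.1, 411.9]: sample 1 = 414.2 > UCL.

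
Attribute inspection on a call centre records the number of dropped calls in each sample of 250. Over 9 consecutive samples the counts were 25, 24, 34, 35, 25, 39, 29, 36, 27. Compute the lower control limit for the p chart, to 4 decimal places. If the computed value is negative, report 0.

0.0597

p̄ = Σdᵢ / (k·n) = 274 / (9 × 250) = 0.12178
LCL = p̄ − 3·√(p̄(1−p̄)/n) = 0.12178 − 3 × 0.02068 = 0.05973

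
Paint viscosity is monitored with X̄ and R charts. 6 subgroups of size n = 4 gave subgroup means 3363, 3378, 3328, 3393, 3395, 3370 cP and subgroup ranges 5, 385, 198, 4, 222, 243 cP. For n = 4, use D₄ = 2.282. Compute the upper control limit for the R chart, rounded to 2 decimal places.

R̄ = (5 + 385 + 198 + 4 + 222 + 243) / 6 = 1057.0000 / 6 = 176.1667
UCL_R = D₄·R̄ = 2.282 × 176.1667 = 402.0123

402.01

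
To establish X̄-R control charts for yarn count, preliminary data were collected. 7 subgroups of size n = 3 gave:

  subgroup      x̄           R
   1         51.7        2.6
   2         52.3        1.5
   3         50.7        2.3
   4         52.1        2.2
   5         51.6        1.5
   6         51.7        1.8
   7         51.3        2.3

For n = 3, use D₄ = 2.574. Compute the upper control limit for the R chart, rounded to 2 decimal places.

R̄ = (2.6 + 1.5 + 2.3 + 2.2 + 1.5 + 1.8 + 2.3) / 7 = 14.2000 / 7 = 2.0286
UCL_R = D₄·R̄ = 2.574 × 2.0286 = 5.2215

5.22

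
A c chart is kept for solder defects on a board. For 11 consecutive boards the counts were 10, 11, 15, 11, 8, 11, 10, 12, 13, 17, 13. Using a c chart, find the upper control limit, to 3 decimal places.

22.262

c̄ = (10 + 11 + 15 + 11 + 8 + 11 + 10 + 12 + 13 + 17 + 13) / 11 = 131 / 11 = 11.9091
UCL = c̄ + 3√c̄ = 11.9091 + 3 × √11.9091 = 11.9091 + 3 × 3.4510 = 22.2620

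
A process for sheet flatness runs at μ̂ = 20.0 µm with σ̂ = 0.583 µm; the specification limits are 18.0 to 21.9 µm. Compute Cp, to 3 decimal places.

Cp = (USL − LSL) / (6σ̂) = (21.9 − 18.0) / (6 × 0.583) = 3.9000 / 3.4980 = 1.1149

1.115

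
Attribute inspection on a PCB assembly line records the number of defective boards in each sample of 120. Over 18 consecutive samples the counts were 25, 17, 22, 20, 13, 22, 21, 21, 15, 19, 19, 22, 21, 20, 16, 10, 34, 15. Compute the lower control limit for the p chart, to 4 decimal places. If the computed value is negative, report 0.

p̄ = Σdᵢ / (k·n) = 352 / (18 × 120) = 0.16296
LCL = p̄ − 3·√(p̄(1−p̄)/n) = 0.16296 − 3 × 0.03372 = 0.06182

0.0618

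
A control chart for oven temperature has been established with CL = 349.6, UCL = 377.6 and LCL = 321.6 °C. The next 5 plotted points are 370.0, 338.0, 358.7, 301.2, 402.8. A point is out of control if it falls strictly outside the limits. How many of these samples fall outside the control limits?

Compare each point to [321.6, 377.6]: sample 4 = 301.2 < LCL; sample 5 = 402.8 > UCL.

2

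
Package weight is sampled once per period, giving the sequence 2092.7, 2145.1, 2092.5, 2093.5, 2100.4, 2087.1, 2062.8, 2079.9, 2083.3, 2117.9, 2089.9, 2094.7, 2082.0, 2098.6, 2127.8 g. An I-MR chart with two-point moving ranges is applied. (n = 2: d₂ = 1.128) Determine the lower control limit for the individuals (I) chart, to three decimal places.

2040.145

X̄ = (2092.7 + 2145.1 + 2092.5 + 2093.5 + 2100.4 + 2087.1 + 2062.8 + 2079.9 + 2083.3 + 2117.9 + 2089.9 + 2094.7 + 2082.0 + 2098.6 + 2127.8) / 15 = 2096.5467
Moving ranges: 52.4, 52.6, 1.0, 6.9, 13.3, 24.3, 17.1, 3.4, 34.6, 28.0, 4.8, 12.7, 16.6, 29.2; M̄R̄ = 296.9000 / 14 = 21.2071
LCL = X̄ − 3·M̄R̄/d₂ = 2096.5467 − 3 × 21.2071 / 1.128 = 2040.1447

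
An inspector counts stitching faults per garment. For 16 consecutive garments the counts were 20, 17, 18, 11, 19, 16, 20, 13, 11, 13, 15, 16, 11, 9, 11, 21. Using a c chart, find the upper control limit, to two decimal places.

c̄ = (20 + 17 + 18 + 11 + 19 + 16 + 20 + 13 + 11 + 13 + 15 + 16 + 11 + 9 + 11 + 21) / 16 = 241 / 16 = 15.0625
UCL = c̄ + 3√c̄ = 15.0625 + 3 × √15.0625 = 15.0625 + 3 × 3.8810 = 26.7056

26.71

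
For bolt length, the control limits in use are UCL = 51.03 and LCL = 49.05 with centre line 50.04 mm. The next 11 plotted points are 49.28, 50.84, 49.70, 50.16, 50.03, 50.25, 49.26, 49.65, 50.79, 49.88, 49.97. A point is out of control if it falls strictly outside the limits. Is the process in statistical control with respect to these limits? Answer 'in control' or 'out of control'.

All 11 points lie within [49.05, 51.03].

in control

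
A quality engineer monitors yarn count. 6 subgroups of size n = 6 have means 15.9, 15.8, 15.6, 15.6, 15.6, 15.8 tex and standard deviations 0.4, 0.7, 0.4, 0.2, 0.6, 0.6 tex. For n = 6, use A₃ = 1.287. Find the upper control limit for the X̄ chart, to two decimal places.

X̄̄ = (15.9 + 15.8 + 15.6 + 15.6 + 15.6 + 15.8) / 6 = 15.7167
s̄ = (0.4 + 0.7 + 0.4 + 0.2 + 0.6 + 0.6) / 6 = 0.4833
UCL = X̄̄ + A₃·s̄ = 15.7167 + 1.287 × 0.4833 = 16.3387

16.34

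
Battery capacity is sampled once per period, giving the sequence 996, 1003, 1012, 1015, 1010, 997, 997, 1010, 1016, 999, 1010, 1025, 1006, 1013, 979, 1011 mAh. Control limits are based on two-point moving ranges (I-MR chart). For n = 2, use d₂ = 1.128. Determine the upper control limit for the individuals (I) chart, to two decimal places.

X̄ = (996 + 1003 + 1012 + 1015 + 1010 + 997 + 997 + 1010 + 1016 + 999 + 1010 + 1025 + 1006 + 1013 + 979 + 1011) / 16 = 1006.1875
Moving ranges: 7, 9, 3, 5, 13, 0, 13, 6, 17, 11, 15, 19, 7, 34, 32; M̄R̄ = 191.0000 / 15 = 12.7333
UCL = X̄ + 3·M̄R̄/d₂ = 1006.1875 + 3 × 12.7333 / 1.128 = 1040.0527

1040.05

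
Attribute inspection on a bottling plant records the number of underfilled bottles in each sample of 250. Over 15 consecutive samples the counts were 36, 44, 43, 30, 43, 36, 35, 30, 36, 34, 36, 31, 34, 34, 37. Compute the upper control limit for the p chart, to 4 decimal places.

p̄ = Σdᵢ / (k·n) = 539 / (15 × 250) = 0.14373
UCL = p̄ + 3·√(p̄(1−p̄)/n) = 0.14373 + 3 × √(0.14373×0.85627/250) = 0.14373 + 3 × 0.02219 = 0.21030

0.2103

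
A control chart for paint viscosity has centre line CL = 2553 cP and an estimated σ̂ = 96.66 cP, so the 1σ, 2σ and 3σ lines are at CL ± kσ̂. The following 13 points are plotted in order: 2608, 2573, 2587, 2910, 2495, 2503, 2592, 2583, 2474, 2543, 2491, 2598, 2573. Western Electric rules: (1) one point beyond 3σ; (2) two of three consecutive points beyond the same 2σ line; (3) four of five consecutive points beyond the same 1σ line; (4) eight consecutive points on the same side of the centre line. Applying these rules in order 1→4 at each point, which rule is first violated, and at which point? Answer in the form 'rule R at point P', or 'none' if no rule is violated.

Zone of each point (C = within 1σ̂, B = 1σ̂–2σ̂, A = 2σ̂–3σ̂, * = beyond 3σ̂; sign = side of CL): 1:+C, 2:+C, 3:+C, 4:+*, 5:-C, 6:-C, 7:+C, 8:+C, 9:-C, 10:-C, 11:-C, 12:+C, 13:+C
Rule 1 (one point beyond the 3σ limits) is satisfied at point 4.

rule 1 at point 4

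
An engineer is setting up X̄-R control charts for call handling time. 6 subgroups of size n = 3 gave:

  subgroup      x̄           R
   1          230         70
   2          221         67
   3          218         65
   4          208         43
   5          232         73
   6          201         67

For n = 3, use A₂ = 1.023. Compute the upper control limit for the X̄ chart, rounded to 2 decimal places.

283.98

X̄̄ = (230 + 221 + 218 + 208 + 232 + 201) / 6 = 1310.0000 / 6 = 218.3333
R̄ = (70 + 67 + 65 + 43 + 73 + 67) / 6 = 385.0000 / 6 = 64.1667
UCL = X̄̄ + A₂·R̄ = 218.3333 + 1.023 × 64.1667 = 283.9758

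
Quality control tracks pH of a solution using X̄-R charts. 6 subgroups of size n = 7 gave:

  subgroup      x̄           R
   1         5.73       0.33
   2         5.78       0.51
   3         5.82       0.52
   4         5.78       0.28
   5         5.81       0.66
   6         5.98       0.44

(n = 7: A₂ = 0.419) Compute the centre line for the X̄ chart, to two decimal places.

5.82

X̄̄ = (5.73 + 5.78 + 5.82 + 5.78 + 5.81 + 5.98) / 6 = 34.9000 / 6 = 5.8167
CL = X̄̄ = 5.8167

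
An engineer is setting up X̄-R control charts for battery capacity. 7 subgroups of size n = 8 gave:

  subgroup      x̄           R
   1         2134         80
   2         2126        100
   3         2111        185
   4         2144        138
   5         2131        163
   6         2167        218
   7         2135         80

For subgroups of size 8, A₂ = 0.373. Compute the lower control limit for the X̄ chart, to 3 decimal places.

2084.061

X̄̄ = (2134 + 2126 + 2111 + 2144 + 2131 + 2167 + 2135) / 7 = 14948.0000 / 7 = 2135.4286
R̄ = (80 + 100 + 185 + 138 + 163 + 218 + 80) / 7 = 964.0000 / 7 = 137.7143
LCL = X̄̄ − A₂·R̄ = 2135.4286 − 0.373 × 137.7143 = 2084.0611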